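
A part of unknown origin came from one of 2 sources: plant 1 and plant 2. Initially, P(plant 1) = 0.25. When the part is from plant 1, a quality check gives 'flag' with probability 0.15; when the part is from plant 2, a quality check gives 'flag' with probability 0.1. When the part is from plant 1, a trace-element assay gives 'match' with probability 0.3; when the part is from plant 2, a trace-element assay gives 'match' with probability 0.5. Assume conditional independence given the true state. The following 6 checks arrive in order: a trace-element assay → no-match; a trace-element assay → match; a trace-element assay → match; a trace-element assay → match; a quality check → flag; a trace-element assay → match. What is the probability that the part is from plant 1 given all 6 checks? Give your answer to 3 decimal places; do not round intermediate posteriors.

After a trace-element assay='no-match': P(plant 1) = 0.7·0.2500 / (0.7·0.2500 + 0.5·0.7500) ≈ 0.3182
After a trace-element assay='match': P(plant 1) = 0.3·0.3182 / (0.3·0.3182 + 0.5·0.6818) ≈ 0.2188
After a trace-element assay='match': P(plant 1) = 0.3·0.2188 / (0.3·0.2188 + 0.5·0.7812) ≈ 0.1438
After a trace-element assay='match': P(plant 1) = 0.3·0.1438 / (0.3·0.1438 + 0.5·0.8562) ≈ 0.0916
After a quality check='flag': P(plant 1) = 0.15·0.0916 / (0.15·0.0916 + 0.1·0.9084) ≈ 0.1313
After a trace-element assay='match': P(plant 1) = 0.3·0.1313 / (0.3·0.1313 + 0.5·0.8687) ≈ 0.0832

0.083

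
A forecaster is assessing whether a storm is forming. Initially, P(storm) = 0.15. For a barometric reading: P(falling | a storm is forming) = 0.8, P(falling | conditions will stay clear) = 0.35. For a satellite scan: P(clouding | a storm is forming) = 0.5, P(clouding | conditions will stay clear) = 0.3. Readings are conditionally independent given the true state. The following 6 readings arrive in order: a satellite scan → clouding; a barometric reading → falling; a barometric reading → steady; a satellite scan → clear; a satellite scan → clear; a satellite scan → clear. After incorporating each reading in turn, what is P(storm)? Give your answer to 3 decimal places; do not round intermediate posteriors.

0.070

Each posterior becomes the prior for the next update.
After a satellite scan='clouding': P(storm) = 0.5·0.1500 / (0.5·0.1500 + 0.3·0.8500) ≈ 0.2273
After a barometric reading='falling': P(storm) = 0.8·0.2273 / (0.8·0.2273 + 0.35·0.7727) ≈ 0.4020
After a barometric reading='steady': P(storm) = 0.2·0.4020 / (0.2·0.4020 + 0.65·0.5980) ≈ 0.1714
After a satellite scan='clear': P(storm) = 0.5·0.1714 / (0.5·0.1714 + 0.7·0.8286) ≈ 0.1287
After a satellite scan='clear': P(storm) = 0.5·0.1287 / (0.5·0.1287 + 0.7·0.8713) ≈ 0.0955
After a satellite scan='clear': P(storm) = 0.5·0.0955 / (0.5·0.0955 + 0.7·0.9045) ≈ 0.0701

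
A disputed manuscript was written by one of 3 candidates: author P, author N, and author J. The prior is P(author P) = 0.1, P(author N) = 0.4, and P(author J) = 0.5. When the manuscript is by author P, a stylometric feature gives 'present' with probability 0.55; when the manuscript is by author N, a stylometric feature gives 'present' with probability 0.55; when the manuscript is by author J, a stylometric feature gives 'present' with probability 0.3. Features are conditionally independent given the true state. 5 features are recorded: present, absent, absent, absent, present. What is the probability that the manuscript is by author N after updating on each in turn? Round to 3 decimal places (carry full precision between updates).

0.377

After 'present': normaliser = 0.55·0.1000 + 0.55·0.4000 + 0.3·0.5000; P(author P) ≈ 0.1294, P(author N) ≈ 0.5176, P(author J) ≈ 0.3529
After 'absent': normaliser = 0.45·0.1294 + 0.45·0.5176 + 0.7·0.3529; P(author P) ≈ 0.1082, P(author N) ≈ 0.4328, P(author J) ≈ 0.4590
After 'absent': normaliser = 0.45·0.1082 + 0.45·0.4328 + 0.7·0.4590; P(author P) ≈ 0.0862, P(author N) ≈ 0.3448, P(author J) ≈ 0.5689
After 'absent': normaliser = 0.45·0.0862 + 0.45·0.3448 + 0.7·0.5689; P(author P) ≈ 0.0655, P(author N) ≈ 0.2620, P(author J) ≈ 0.6725
After 'present': normaliser = 0.55·0.0655 + 0.55·0.2620 + 0.3·0.6725; P(author P) ≈ 0.0943, P(author N) ≈ 0.3774, P(author J) ≈ 0.5283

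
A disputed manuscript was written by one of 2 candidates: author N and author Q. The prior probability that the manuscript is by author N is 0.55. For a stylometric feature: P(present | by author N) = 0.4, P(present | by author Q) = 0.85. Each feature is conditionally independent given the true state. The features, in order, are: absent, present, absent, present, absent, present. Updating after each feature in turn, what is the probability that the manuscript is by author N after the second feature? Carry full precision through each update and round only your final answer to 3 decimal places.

0.697

After 'absent': P(author N) = 0.6·0.5500 / (0.6·0.5500 + 0.15·0.4500) ≈ 0.8302
After 'present': P(author N) = 0.4·0.8302 / (0.4·0.8302 + 0.85·0.1698) ≈ 0.6970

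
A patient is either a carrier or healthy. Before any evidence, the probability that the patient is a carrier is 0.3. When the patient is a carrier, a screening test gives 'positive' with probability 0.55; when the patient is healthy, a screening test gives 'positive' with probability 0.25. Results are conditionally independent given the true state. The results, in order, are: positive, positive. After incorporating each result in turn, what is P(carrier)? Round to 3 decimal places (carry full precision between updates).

0.675

Apply Bayes' rule sequentially, carrying P(carrier) forward.
After 'positive': P(carrier) = 0.55·0.3000 / (0.55·0.3000 + 0.25·0.7000) ≈ 0.4853
After 'positive': P(carrier) = 0.55·0.4853 / (0.55·0.4853 + 0.25·0.5147) ≈ 0.6747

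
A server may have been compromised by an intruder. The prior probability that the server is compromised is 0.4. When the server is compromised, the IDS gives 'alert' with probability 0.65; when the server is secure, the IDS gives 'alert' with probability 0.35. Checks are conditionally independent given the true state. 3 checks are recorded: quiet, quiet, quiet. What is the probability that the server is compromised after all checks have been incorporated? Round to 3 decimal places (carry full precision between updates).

After 'quiet': P(compromised) = 0.35·0.4000 / (0.35·0.4000 + 0.65·0.6000) ≈ 0.2642
After 'quiet': P(compromised) = 0.35·0.2642 / (0.35·0.2642 + 0.65·0.7358) ≈ 0.1620
After 'quiet': P(compromised) = 0.35·0.1620 / (0.35·0.1620 + 0.65·0.8380) ≈ 0.0943

0.094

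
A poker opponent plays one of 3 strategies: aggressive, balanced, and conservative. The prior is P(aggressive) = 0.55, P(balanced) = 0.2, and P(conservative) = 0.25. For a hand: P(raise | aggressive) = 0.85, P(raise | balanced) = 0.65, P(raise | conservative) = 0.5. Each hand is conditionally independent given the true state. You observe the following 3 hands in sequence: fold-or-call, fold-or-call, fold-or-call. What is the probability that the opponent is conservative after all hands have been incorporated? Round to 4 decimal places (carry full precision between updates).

0.7497

After 'fold-or-call': normaliser = 0.15·0.5500 + 0.35·0.2000 + 0.5·0.2500; P(aggressive) ≈ 0.2973, P(balanced) ≈ 0.2523, P(conservative) ≈ 0.4505
After 'fold-or-call': normaliser = 0.15·0.2973 + 0.35·0.2523 + 0.5·0.4505; P(aggressive) ≈ 0.1245, P(balanced) ≈ 0.2465, P(conservative) ≈ 0.6289
After 'fold-or-call': normaliser = 0.15·0.1245 + 0.35·0.2465 + 0.5·0.6289; P(aggressive) ≈ 0.0445, P(balanced) ≈ 0.2057, P(conservative) ≈ 0.7497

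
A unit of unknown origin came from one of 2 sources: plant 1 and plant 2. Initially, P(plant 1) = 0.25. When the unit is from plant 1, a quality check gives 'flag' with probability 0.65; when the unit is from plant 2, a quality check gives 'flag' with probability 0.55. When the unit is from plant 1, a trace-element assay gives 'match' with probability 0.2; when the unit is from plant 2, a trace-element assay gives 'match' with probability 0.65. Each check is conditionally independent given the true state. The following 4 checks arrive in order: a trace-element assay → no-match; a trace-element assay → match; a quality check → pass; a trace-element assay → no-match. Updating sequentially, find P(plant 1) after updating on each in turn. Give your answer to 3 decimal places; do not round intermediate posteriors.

0.294

After a trace-element assay='no-match': P(plant 1) = 0.8·0.2500 / (0.8·0.2500 + 0.35·0.7500) ≈ 0.4324
After a trace-element assay='match': P(plant 1) = 0.2·0.4324 / (0.2·0.4324 + 0.65·0.5676) ≈ 0.1899
After a quality check='pass': P(plant 1) = 0.35·0.1899 / (0.35·0.1899 + 0.45·0.8101) ≈ 0.1542
After a trace-element assay='no-match': P(plant 1) = 0.8·0.1542 / (0.8·0.1542 + 0.35·0.8458) ≈ 0.2942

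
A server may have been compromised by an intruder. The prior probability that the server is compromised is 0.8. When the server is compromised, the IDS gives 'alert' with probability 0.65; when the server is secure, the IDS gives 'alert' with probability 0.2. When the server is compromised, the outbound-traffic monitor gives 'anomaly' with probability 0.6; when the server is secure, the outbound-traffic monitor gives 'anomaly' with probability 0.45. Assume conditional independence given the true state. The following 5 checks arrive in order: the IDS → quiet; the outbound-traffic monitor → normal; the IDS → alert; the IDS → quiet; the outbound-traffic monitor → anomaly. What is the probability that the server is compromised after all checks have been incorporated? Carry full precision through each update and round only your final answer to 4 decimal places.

0.7070

After the IDS='quiet': P(compromised) = 0.35·0.8000 / (0.35·0.8000 + 0.8·0.2000) ≈ 0.6364
After the outbound-traffic monitor='normal': P(compromised) = 0.4·0.6364 / (0.4·0.6364 + 0.55·0.3636) ≈ 0.5600
After the IDS='alert': P(compromised) = 0.65·0.5600 / (0.65·0.5600 + 0.2·0.4400) ≈ 0.8053
After the IDS='quiet': P(compromised) = 0.35·0.8053 / (0.35·0.8053 + 0.8·0.1947) ≈ 0.6441
After the outbound-traffic monitor='anomaly': P(compromised) = 0.6·0.6441 / (0.6·0.6441 + 0.45·0.3559) ≈ 0.7070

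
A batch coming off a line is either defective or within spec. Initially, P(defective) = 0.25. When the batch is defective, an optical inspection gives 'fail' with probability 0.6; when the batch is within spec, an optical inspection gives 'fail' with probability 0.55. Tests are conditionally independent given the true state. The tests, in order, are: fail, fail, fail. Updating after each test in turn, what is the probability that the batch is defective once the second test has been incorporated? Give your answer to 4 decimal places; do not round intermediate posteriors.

After 'fail': P(defective) = 0.6·0.2500 / (0.6·0.2500 + 0.55·0.7500) ≈ 0.2667
After 'fail': P(defective) = 0.6·0.2667 / (0.6·0.2667 + 0.55·0.7333) ≈ 0.2840

0.2840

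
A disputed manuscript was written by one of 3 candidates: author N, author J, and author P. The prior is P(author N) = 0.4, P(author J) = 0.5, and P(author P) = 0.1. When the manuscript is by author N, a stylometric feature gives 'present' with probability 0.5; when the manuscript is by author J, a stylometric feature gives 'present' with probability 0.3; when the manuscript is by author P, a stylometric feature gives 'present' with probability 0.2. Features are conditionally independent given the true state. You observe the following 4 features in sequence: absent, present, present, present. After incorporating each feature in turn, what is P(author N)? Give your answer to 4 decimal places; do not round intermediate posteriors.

After 'absent': normaliser = 0.5·0.4000 + 0.7·0.5000 + 0.8·0.1000; P(author N) ≈ 0.3175, P(author J) ≈ 0.5556, P(author P) ≈ 0.1270
After 'present': normaliser = 0.5·0.3175 + 0.3·0.5556 + 0.2·0.1270; P(author N) ≈ 0.4525, P(author J) ≈ 0.4751, P(author P) ≈ 0.0724
After 'present': normaliser = 0.5·0.4525 + 0.3·0.4751 + 0.2·0.0724; P(author N) ≈ 0.5903, P(author J) ≈ 0.3719, P(author P) ≈ 0.0378
After 'present': normaliser = 0.5·0.5903 + 0.3·0.3719 + 0.2·0.0378; P(author N) ≈ 0.7125, P(author J) ≈ 0.2693, P(author P) ≈ 0.0182

0.7125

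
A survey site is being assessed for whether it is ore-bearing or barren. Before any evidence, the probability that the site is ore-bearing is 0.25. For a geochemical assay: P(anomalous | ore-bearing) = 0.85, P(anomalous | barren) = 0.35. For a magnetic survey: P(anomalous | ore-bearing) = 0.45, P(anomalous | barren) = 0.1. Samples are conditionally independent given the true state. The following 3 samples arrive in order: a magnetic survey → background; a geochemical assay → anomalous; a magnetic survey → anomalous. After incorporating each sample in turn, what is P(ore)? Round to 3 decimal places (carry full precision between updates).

0.690

After a magnetic survey='background': P(ore) = 0.55·0.2500 / (0.55·0.2500 + 0.9·0.7500) ≈ 0.1692
After a geochemical assay='anomalous': P(ore) = 0.85·0.1692 / (0.85·0.1692 + 0.35·0.8308) ≈ 0.3310
After a magnetic survey='anomalous': P(ore) = 0.45·0.3310 / (0.45·0.3310 + 0.1·0.6690) ≈ 0.6900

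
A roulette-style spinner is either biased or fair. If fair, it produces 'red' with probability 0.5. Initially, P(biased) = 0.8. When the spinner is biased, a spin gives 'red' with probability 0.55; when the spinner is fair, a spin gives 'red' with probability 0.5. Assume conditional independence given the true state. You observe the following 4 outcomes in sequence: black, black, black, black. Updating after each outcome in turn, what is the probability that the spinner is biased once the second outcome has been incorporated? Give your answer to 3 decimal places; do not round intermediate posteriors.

After 'black': P(biased) = 0.45·0.8000 / (0.45·0.8000 + 0.5·0.2000) ≈ 0.7826
After 'black': P(biased) = 0.45·0.7826 / (0.45·0.7826 + 0.5·0.2174) ≈ 0.7642

0.764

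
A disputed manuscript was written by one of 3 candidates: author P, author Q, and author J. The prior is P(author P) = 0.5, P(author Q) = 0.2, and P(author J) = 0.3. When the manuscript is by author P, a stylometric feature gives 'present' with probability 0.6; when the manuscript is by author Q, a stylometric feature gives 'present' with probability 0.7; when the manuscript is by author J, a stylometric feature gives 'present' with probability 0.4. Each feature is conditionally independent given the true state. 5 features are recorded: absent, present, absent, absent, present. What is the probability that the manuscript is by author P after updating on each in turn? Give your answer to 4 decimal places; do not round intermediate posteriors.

After 'absent': normaliser = 0.4·0.5000 + 0.3·0.2000 + 0.6·0.3000; P(author P) ≈ 0.4545, P(author Q) ≈ 0.1364, P(author J) ≈ 0.4091
After 'present': normaliser = 0.6·0.4545 + 0.7·0.1364 + 0.4·0.4091; P(author P) ≈ 0.5128, P(author Q) ≈ 0.1795, P(author J) ≈ 0.3077
After 'absent': normaliser = 0.4·0.5128 + 0.3·0.1795 + 0.6·0.3077; P(author P) ≈ 0.4624, P(author Q) ≈ 0.1214, P(author J) ≈ 0.4162
After 'absent': normaliser = 0.4·0.4624 + 0.3·0.1214 + 0.6·0.4162; P(author P) ≈ 0.3926, P(author Q) ≈ 0.0773, P(author J) ≈ 0.5301
After 'present': normaliser = 0.6·0.3926 + 0.7·0.0773 + 0.4·0.5301; P(author P) ≈ 0.4696, P(author Q) ≈ 0.1079, P(author J) ≈ 0.4226

0.4696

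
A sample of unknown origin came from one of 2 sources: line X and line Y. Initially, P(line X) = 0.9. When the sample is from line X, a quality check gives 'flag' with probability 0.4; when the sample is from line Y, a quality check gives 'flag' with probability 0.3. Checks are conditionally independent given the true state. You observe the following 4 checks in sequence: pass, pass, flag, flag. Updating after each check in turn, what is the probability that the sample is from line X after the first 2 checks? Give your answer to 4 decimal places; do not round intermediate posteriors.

Each posterior becomes the prior for the next update.
After 'pass': P(line X) = 0.6·0.9000 / (0.6·0.9000 + 0.7·0.1000) ≈ 0.8852
After 'pass': P(line X) = 0.6·0.8852 / (0.6·0.8852 + 0.7·0.1148) ≈ 0.8686

0.8686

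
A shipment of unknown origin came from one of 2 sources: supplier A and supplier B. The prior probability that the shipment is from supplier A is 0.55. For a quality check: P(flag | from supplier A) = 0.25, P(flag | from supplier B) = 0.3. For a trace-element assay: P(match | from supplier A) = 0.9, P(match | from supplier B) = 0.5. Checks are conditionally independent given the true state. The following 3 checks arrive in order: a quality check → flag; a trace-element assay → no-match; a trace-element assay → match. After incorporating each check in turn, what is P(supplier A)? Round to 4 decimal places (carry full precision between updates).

0.2683

After a quality check='flag': P(supplier A) = 0.25·0.5500 / (0.25·0.5500 + 0.3·0.4500) ≈ 0.5046
After a trace-element assay='no-match': P(supplier A) = 0.1·0.5046 / (0.1·0.5046 + 0.5·0.4954) ≈ 0.1692
After a trace-element assay='match': P(supplier A) = 0.9·0.1692 / (0.9·0.1692 + 0.5·0.8308) ≈ 0.2683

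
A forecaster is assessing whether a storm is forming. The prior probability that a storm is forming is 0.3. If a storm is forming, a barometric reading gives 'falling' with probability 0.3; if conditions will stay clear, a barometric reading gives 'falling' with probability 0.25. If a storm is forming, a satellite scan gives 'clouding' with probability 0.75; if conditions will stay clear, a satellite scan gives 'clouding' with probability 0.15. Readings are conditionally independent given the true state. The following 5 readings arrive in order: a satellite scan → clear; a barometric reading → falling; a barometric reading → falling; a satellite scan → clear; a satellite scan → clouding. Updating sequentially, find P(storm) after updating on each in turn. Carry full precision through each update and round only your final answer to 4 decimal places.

After a satellite scan='clear': P(storm) = 0.25·0.3000 / (0.25·0.3000 + 0.85·0.7000) ≈ 0.1119
After a barometric reading='falling': P(storm) = 0.3·0.1119 / (0.3·0.1119 + 0.25·0.8881) ≈ 0.1314
After a barometric reading='falling': P(storm) = 0.3·0.1314 / (0.3·0.1314 + 0.25·0.8686) ≈ 0.1536
After a satellite scan='clear': P(storm) = 0.25·0.1536 / (0.25·0.1536 + 0.85·0.8464) ≈ 0.0507
After a satellite scan='clouding': P(storm) = 0.75·0.0507 / (0.75·0.0507 + 0.15·0.9493) ≈ 0.2107

0.2107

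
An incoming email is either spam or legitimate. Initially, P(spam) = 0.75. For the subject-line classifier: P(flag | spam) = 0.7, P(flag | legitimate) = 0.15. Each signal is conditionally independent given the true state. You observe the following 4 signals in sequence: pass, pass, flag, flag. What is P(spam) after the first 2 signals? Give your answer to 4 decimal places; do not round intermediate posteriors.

0.2720

Apply Bayes' rule sequentially, carrying P(spam) forward.
After 'pass': P(spam) = 0.3·0.7500 / (0.3·0.7500 + 0.85·0.2500) ≈ 0.5143
After 'pass': P(spam) = 0.3·0.5143 / (0.3·0.5143 + 0.85·0.4857) ≈ 0.2720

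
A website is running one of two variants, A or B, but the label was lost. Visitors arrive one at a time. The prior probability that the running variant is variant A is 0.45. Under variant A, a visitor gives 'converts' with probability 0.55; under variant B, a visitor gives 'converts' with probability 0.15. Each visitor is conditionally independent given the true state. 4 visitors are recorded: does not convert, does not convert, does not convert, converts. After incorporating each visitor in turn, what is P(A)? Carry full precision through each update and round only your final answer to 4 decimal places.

0.3080

Each posterior becomes the prior for the next update.
After 'does not convert': P(A) = 0.45·0.4500 / (0.45·0.4500 + 0.85·0.5500) ≈ 0.3022
After 'does not convert': P(A) = 0.45·0.3022 / (0.45·0.3022 + 0.85·0.6978) ≈ 0.1865
After 'does not convert': P(A) = 0.45·0.1865 / (0.45·0.1865 + 0.85·0.8135) ≈ 0.1083
After 'converts': P(A) = 0.55·0.1083 / (0.55·0.1083 + 0.15·0.8917) ≈ 0.3080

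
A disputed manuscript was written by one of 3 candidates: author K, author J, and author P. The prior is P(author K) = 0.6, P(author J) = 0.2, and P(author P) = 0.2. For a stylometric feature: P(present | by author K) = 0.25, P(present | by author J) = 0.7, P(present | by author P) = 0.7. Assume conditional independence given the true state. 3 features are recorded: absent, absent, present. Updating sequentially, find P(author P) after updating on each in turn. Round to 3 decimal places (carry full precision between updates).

0.115

Apply Bayes' rule sequentially, carrying P(author P) forward.
After 'absent': normaliser = 0.75·0.6000 + 0.3·0.2000 + 0.3·0.2000; P(author K) ≈ 0.7895, P(author J) ≈ 0.1053, P(author P) ≈ 0.1053
After 'absent': normaliser = 0.75·0.7895 + 0.3·0.1053 + 0.3·0.1053; P(author K) ≈ 0.9036, P(author J) ≈ 0.0482, P(author P) ≈ 0.0482
After 'present': normaliser = 0.25·0.9036 + 0.7·0.0482 + 0.7·0.0482; P(author K) ≈ 0.7700, P(author J) ≈ 0.1150, P(author P) ≈ 0.1150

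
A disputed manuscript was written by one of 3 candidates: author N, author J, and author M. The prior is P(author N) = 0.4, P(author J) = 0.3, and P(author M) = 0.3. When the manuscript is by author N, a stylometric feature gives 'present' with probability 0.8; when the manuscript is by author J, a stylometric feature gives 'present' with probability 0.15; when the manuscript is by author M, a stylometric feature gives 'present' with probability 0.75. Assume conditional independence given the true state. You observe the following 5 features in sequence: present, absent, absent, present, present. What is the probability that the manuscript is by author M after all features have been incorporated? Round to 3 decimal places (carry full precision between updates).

0.470

After 'present': normaliser = 0.8·0.4000 + 0.15·0.3000 + 0.75·0.3000; P(author N) ≈ 0.5424, P(author J) ≈ 0.0763, P(author M) ≈ 0.3814
After 'absent': normaliser = 0.2·0.5424 + 0.85·0.0763 + 0.25·0.3814; P(author N) ≈ 0.4038, P(author J) ≈ 0.2413, P(author M) ≈ 0.3549
After 'absent': normaliser = 0.2·0.4038 + 0.85·0.2413 + 0.25·0.3549; P(author N) ≈ 0.2156, P(author J) ≈ 0.5476, P(author M) ≈ 0.2368
After 'present': normaliser = 0.8·0.2156 + 0.15·0.5476 + 0.75·0.2368; P(author N) ≈ 0.3990, P(author J) ≈ 0.1900, P(author M) ≈ 0.4110
After 'present': normaliser = 0.8·0.3990 + 0.15·0.1900 + 0.75·0.4110; P(author N) ≈ 0.4866, P(author J) ≈ 0.0435, P(author M) ≈ 0.4699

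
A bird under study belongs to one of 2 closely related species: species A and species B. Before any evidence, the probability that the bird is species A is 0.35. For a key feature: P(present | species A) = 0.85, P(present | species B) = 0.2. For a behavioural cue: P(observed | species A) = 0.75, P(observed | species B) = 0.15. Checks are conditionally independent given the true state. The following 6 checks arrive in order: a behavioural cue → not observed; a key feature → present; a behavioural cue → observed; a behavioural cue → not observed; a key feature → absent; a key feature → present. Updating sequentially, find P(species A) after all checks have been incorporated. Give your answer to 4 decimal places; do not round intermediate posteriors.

0.4410

After a behavioural cue='not observed': P(species A) = 0.25·0.3500 / (0.25·0.3500 + 0.85·0.6500) ≈ 0.1367
After a key feature='present': P(species A) = 0.85·0.1367 / (0.85·0.1367 + 0.2·0.8633) ≈ 0.4023
After a behavioural cue='observed': P(species A) = 0.75·0.4023 / (0.75·0.4023 + 0.15·0.5977) ≈ 0.7709
After a behavioural cue='not observed': P(species A) = 0.25·0.7709 / (0.25·0.7709 + 0.85·0.2291) ≈ 0.4974
After a key feature='absent': P(species A) = 0.15·0.4974 / (0.15·0.4974 + 0.8·0.5026) ≈ 0.1565
After a key feature='present': P(species A) = 0.85·0.1565 / (0.85·0.1565 + 0.2·0.8435) ≈ 0.4410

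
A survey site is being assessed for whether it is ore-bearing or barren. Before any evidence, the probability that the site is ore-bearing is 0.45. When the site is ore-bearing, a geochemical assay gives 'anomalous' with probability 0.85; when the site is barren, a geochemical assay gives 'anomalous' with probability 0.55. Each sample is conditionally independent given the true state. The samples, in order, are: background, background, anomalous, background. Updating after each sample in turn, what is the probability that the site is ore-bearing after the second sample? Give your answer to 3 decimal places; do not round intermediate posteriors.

0.083

After 'background': P(ore) = 0.15·0.4500 / (0.15·0.4500 + 0.45·0.5500) ≈ 0.2143
After 'background': P(ore) = 0.15·0.2143 / (0.15·0.2143 + 0.45·0.7857) ≈ 0.0833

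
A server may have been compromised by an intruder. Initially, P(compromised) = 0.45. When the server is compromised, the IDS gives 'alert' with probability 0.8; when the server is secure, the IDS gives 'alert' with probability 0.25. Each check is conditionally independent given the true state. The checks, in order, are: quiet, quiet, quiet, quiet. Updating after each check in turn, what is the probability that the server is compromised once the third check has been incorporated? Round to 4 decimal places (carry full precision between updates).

Each posterior becomes the prior for the next update.
After 'quiet': P(compromised) = 0.2·0.4500 / (0.2·0.4500 + 0.75·0.5500) ≈ 0.1791
After 'quiet': P(compromised) = 0.2·0.1791 / (0.2·0.1791 + 0.75·0.8209) ≈ 0.0550
After 'quiet': P(compromised) = 0.2·0.0550 / (0.2·0.0550 + 0.75·0.9450) ≈ 0.0153

0.0153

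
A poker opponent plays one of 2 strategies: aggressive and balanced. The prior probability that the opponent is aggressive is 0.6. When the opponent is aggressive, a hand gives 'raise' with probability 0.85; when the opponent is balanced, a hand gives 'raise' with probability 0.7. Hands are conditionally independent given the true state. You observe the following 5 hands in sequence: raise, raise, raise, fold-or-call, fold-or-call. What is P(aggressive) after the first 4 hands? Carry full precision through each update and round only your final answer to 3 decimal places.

0.573

Each posterior becomes the prior for the next update.
After 'raise': P(aggressive) = 0.85·0.6000 / (0.85·0.6000 + 0.7·0.4000) ≈ 0.6456
After 'raise': P(aggressive) = 0.85·0.6456 / (0.85·0.6456 + 0.7·0.3544) ≈ 0.6886
After 'raise': P(aggressive) = 0.85·0.6886 / (0.85·0.6886 + 0.7·0.3114) ≈ 0.7287
After 'fold-or-call': P(aggressive) = 0.15·0.7287 / (0.15·0.7287 + 0.3·0.2713) ≈ 0.5732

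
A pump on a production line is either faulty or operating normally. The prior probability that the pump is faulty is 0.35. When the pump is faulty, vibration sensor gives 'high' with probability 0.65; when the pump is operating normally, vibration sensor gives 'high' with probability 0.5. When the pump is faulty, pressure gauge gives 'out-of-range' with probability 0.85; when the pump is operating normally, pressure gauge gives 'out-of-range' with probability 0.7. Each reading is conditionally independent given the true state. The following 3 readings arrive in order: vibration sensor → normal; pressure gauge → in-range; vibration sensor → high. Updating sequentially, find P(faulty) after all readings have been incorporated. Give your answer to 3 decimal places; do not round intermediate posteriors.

0.197

After vibration sensor='normal': P(faulty) = 0.35·0.3500 / (0.35·0.3500 + 0.5·0.6500) ≈ 0.2737
After pressure gauge='in-range': P(faulty) = 0.15·0.2737 / (0.15·0.2737 + 0.3·0.7263) ≈ 0.1586
After vibration sensor='high': P(faulty) = 0.65·0.1586 / (0.65·0.1586 + 0.5·0.8414) ≈ 0.1968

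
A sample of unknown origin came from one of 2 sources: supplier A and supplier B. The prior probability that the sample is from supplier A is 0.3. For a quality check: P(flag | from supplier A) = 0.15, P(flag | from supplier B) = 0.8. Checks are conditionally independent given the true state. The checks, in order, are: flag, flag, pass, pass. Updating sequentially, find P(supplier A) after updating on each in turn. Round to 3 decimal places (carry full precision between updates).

Apply Bayes' rule sequentially, carrying P(supplier A) forward.
After 'flag': P(supplier A) = 0.15·0.3000 / (0.15·0.3000 + 0.8·0.7000) ≈ 0.0744
After 'flag': P(supplier A) = 0.15·0.0744 / (0.15·0.0744 + 0.8·0.9256) ≈ 0.0148
After 'pass': P(supplier A) = 0.85·0.0148 / (0.85·0.0148 + 0.2·0.9852) ≈ 0.0602
After 'pass': P(supplier A) = 0.85·0.0602 / (0.85·0.0602 + 0.2·0.9398) ≈ 0.2139

0.214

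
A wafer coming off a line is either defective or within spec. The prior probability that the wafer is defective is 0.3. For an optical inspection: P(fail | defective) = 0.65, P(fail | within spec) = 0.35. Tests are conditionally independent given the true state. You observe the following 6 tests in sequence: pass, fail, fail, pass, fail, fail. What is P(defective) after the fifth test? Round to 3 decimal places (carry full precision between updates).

Apply Bayes' rule sequentially, carrying P(defective) forward.
After 'pass': P(defective) = 0.35·0.3000 / (0.35·0.3000 + 0.65·0.7000) ≈ 0.1875
After 'fail': P(defective) = 0.65·0.1875 / (0.65·0.1875 + 0.35·0.8125) ≈ 0.3000
After 'fail': P(defective) = 0.65·0.3000 / (0.65·0.3000 + 0.35·0.7000) ≈ 0.4432
After 'pass': P(defective) = 0.35·0.4432 / (0.35·0.4432 + 0.65·0.5568) ≈ 0.3000
After 'fail': P(defective) = 0.65·0.3000 / (0.65·0.3000 + 0.35·0.7000) ≈ 0.4432

0.443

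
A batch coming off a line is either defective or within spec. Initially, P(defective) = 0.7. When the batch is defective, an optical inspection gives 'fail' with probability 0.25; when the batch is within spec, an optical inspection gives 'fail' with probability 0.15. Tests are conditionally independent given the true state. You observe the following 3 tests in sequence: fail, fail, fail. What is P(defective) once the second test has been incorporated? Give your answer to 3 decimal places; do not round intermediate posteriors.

0.866

Each posterior becomes the prior for the next update.
After 'fail': P(defective) = 0.25·0.7000 / (0.25·0.7000 + 0.15·0.3000) ≈ 0.7955
After 'fail': P(defective) = 0.25·0.7955 / (0.25·0.7955 + 0.15·0.2045) ≈ 0.8663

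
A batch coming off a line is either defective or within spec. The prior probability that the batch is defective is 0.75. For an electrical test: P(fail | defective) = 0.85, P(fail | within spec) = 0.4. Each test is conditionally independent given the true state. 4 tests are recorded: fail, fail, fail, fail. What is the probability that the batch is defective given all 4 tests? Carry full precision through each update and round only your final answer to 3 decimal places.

0.984

After 'fail': P(defective) = 0.85·0.7500 / (0.85·0.7500 + 0.4·0.2500) ≈ 0.8644
After 'fail': P(defective) = 0.85·0.8644 / (0.85·0.8644 + 0.4·0.1356) ≈ 0.9313
After 'fail': P(defective) = 0.85·0.9313 / (0.85·0.9313 + 0.4·0.0687) ≈ 0.9664
After 'fail': P(defective) = 0.85·0.9664 / (0.85·0.9664 + 0.4·0.0336) ≈ 0.9839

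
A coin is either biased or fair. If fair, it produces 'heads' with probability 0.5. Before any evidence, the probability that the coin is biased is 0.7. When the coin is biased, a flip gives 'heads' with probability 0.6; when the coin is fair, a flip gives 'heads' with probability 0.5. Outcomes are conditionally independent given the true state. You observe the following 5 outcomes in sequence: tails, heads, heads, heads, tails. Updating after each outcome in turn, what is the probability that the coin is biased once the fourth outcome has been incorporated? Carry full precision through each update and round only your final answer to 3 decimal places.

0.763

Apply Bayes' rule sequentially, carrying P(biased) forward.
After 'tails': P(biased) = 0.4·0.7000 / (0.4·0.7000 + 0.5·0.3000) ≈ 0.6512
After 'heads': P(biased) = 0.6·0.6512 / (0.6·0.6512 + 0.5·0.3488) ≈ 0.6914
After 'heads': P(biased) = 0.6·0.6914 / (0.6·0.6914 + 0.5·0.3086) ≈ 0.7289
After 'heads': P(biased) = 0.6·0.7289 / (0.6·0.7289 + 0.5·0.2711) ≈ 0.7633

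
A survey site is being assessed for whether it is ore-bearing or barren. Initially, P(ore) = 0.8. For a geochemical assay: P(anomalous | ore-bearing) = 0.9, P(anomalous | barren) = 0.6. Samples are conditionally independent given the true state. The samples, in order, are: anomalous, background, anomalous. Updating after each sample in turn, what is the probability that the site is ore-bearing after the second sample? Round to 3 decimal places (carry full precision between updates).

0.600

After 'anomalous': P(ore) = 0.9·0.8000 / (0.9·0.8000 + 0.6·0.2000) ≈ 0.8571
After 'background': P(ore) = 0.1·0.8571 / (0.1·0.8571 + 0.4·0.1429) ≈ 0.6000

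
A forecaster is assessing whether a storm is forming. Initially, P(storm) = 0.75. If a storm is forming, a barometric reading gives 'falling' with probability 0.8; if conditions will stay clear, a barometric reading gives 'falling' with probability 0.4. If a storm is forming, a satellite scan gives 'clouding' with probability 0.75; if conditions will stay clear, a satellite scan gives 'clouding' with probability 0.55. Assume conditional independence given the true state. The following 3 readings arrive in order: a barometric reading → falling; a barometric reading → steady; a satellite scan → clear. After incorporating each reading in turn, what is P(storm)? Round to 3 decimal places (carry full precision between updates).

0.526

After a barometric reading='falling': P(storm) = 0.8·0.7500 / (0.8·0.7500 + 0.4·0.2500) ≈ 0.8571
After a barometric reading='steady': P(storm) = 0.2·0.8571 / (0.2·0.8571 + 0.6·0.1429) ≈ 0.6667
After a satellite scan='clear': P(storm) = 0.25·0.6667 / (0.25·0.6667 + 0.45·0.3333) ≈ 0.5263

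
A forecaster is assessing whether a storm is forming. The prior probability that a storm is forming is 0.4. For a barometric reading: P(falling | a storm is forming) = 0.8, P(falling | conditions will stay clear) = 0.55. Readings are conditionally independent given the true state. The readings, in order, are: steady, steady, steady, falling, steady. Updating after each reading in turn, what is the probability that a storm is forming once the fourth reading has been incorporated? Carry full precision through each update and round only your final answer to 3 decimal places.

0.078

Apply Bayes' rule sequentially, carrying P(storm) forward.
After 'steady': P(storm) = 0.2·0.4000 / (0.2·0.4000 + 0.45·0.6000) ≈ 0.2286
After 'steady': P(storm) = 0.2·0.2286 / (0.2·0.2286 + 0.45·0.7714) ≈ 0.1164
After 'steady': P(storm) = 0.2·0.1164 / (0.2·0.1164 + 0.45·0.8836) ≈ 0.0553
After 'falling': P(storm) = 0.8·0.0553 / (0.8·0.0553 + 0.55·0.9447) ≈ 0.0785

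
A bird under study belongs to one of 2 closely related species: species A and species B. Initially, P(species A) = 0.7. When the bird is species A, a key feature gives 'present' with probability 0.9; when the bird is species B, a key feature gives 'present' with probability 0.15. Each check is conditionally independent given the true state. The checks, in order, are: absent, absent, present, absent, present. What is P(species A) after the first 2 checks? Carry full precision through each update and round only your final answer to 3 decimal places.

After 'absent': P(species A) = 0.1·0.7000 / (0.1·0.7000 + 0.85·0.3000) ≈ 0.2154
After 'absent': P(species A) = 0.1·0.2154 / (0.1·0.2154 + 0.85·0.7846) ≈ 0.0313

0.031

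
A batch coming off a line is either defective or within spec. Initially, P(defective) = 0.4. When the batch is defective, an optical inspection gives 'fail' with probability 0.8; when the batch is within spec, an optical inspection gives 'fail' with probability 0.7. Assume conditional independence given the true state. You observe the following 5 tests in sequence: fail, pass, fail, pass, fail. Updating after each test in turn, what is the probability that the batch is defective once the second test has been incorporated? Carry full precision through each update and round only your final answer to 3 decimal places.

0.337

After 'fail': P(defective) = 0.8·0.4000 / (0.8·0.4000 + 0.7·0.6000) ≈ 0.4324
After 'pass': P(defective) = 0.2·0.4324 / (0.2·0.4324 + 0.3·0.5676) ≈ 0.3368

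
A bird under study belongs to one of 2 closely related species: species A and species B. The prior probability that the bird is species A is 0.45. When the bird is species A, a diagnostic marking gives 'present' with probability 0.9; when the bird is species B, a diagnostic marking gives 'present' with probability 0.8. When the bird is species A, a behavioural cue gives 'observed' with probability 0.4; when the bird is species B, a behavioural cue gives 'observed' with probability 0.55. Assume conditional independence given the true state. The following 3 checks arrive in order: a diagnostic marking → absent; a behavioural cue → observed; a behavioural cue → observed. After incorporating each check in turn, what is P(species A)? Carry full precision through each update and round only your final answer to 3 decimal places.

0.178

After a diagnostic marking='absent': P(species A) = 0.1·0.4500 / (0.1·0.4500 + 0.2·0.5500) ≈ 0.2903
After a behavioural cue='observed': P(species A) = 0.4·0.2903 / (0.4·0.2903 + 0.55·0.7097) ≈ 0.2293
After a behavioural cue='observed': P(species A) = 0.4·0.2293 / (0.4·0.2293 + 0.55·0.7707) ≈ 0.1779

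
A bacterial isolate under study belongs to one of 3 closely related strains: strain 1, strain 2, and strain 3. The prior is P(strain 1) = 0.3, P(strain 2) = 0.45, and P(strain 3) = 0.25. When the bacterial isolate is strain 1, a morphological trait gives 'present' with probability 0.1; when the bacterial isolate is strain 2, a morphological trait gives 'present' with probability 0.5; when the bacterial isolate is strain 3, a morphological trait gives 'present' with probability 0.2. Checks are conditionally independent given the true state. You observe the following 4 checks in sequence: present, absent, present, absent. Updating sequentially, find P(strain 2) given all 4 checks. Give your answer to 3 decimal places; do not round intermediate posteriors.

0.761

After 'present': normaliser = 0.1·0.3000 + 0.5·0.4500 + 0.2·0.2500; P(strain 1) ≈ 0.0984, P(strain 2) ≈ 0.7377, P(strain 3) ≈ 0.1639
After 'absent': normaliser = 0.9·0.0984 + 0.5·0.7377 + 0.8·0.1639; P(strain 1) ≈ 0.1504, P(strain 2) ≈ 0.6267, P(strain 3) ≈ 0.2228
After 'present': normaliser = 0.1·0.1504 + 0.5·0.6267 + 0.2·0.2228; P(strain 1) ≈ 0.0403, P(strain 2) ≈ 0.8402, P(strain 3) ≈ 0.1195
After 'absent': normaliser = 0.9·0.0403 + 0.5·0.8402 + 0.8·0.1195; P(strain 1) ≈ 0.0658, P(strain 2) ≈ 0.7611, P(strain 3) ≈ 0.1732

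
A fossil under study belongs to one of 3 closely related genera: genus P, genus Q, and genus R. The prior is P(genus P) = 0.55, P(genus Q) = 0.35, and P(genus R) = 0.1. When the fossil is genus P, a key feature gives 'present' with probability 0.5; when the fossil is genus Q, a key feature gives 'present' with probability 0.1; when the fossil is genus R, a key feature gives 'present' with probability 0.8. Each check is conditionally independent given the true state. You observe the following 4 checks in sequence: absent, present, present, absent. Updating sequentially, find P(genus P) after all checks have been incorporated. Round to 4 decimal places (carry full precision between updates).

After 'absent': normaliser = 0.5·0.5500 + 0.9·0.3500 + 0.2·0.1000; P(genus P) ≈ 0.4508, P(genus Q) ≈ 0.5164, P(genus R) ≈ 0.0328
After 'present': normaliser = 0.5·0.4508 + 0.1·0.5164 + 0.8·0.0328; P(genus P) ≈ 0.7432, P(genus Q) ≈ 0.1703, P(genus R) ≈ 0.0865
After 'present': normaliser = 0.5·0.7432 + 0.1·0.1703 + 0.8·0.0865; P(genus P) ≈ 0.8117, P(genus Q) ≈ 0.0372, P(genus R) ≈ 0.1511
After 'absent': normaliser = 0.5·0.8117 + 0.9·0.0372 + 0.2·0.1511; P(genus P) ≈ 0.8643, P(genus Q) ≈ 0.0713, P(genus R) ≈ 0.0644

0.8643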